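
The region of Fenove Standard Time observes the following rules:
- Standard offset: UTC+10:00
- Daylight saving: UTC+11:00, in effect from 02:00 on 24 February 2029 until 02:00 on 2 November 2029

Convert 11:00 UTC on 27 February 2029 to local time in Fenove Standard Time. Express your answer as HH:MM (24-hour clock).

22:00

At the standard offset (UTC+10:00), 11:00 UTC + 10h = 21:00 Fenove Standard Time standard time.
Daylight saving runs 24 February – 2 November; the standard-time date in Fenove Standard Time, 27 February 2029, is inside that window, so Fenove Standard Time is at UTC+11:00.
11:00 UTC + 11h = 22:00 local.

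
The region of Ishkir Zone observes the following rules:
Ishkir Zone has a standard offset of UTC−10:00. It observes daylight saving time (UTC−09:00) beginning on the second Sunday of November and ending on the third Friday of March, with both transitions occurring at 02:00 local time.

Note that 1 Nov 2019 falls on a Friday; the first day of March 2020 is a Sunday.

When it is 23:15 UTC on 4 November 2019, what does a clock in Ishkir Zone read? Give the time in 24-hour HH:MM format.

1 November 2019 is a Friday, so the first Sunday is November 3 and the second is November 10.
1 March 2020 is a Sunday, so the first Friday is March 6 and the third is March 20.
At the standard offset (UTC−10:00), 23:15 UTC − 10h = 13:15 Ishkir Zone standard time.
Daylight saving runs 10 November 2019 – 20 March 2020; the standard-time date in Ishkir Zone, 4 November 2019, is outside that window, so Ishkir Zone is on standard time at UTC−10:00.
23:15 UTC − 10h = 13:15 local.

13:15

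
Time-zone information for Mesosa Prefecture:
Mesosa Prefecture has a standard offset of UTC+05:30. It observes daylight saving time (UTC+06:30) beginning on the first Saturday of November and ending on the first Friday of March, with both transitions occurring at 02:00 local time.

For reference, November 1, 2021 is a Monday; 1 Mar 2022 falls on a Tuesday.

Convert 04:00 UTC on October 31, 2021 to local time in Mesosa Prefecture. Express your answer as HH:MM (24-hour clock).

09:30

1 November 2021 is a Monday, so the first Saturday is November 6.
1 March 2022 is a Tuesday, so the first Friday is March 4.
At the standard offset (UTC+05:30), 04:00 UTC + 5h30m = 09:30 Mesosa Prefecture standard time.
Daylight saving runs 6 November 2021 – 4 March 2022; the standard-time date in Mesosa Prefecture, October 31, 2021, is outside that window, so Mesosa Prefecture is on standard time at UTC+05:30.
04:00 UTC + 5h30m = 09:30 local.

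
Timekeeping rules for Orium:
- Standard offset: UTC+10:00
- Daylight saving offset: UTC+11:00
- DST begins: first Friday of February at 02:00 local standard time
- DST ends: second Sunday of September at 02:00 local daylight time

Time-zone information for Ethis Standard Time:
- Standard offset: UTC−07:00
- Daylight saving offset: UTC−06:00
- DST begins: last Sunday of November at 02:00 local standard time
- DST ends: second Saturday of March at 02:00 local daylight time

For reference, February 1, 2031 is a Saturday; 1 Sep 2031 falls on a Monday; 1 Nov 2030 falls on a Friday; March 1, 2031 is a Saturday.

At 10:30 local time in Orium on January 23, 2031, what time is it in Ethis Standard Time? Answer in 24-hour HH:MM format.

18:30

1 February 2031 is a Saturday, so the first Friday is February 7.
1 September 2031 is a Monday, so the first Sunday is September 7 and the second is September 14.
January 23, 2031 is outside the daylight-saving period (7 February – 14 September), so Orium is on standard time, UTC+10:00.
10:30 Orium − 10h = 00:30 UTC.
1 November 2030 is a Friday, so Sundays fall on 3, 10, 17, 24; the last is November 24.
1 March 2031 is a Saturday, so the first Saturday is March 1 and the second is March 8.
At the standard offset (UTC−07:00), 00:30 UTC − 7h = 17:30 Ethis Standard Time standard time (rolling into the previous day, 22 January 2031).
Daylight saving runs 24 November 2030 – 8 March 2031; the standard-time date in Ethis Standard Time, January 22, 2031, is inside that window, so Ethis Standard Time is at UTC−06:00.
00:30 UTC − 6h = 18:30 Ethis Standard Time (rolling into the previous day, 22 January 2031).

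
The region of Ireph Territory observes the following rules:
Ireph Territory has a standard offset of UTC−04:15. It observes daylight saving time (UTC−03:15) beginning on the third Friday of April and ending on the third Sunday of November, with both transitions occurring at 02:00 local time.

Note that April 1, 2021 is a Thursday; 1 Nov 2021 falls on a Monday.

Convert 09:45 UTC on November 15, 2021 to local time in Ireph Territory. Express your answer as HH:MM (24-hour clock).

1 April 2021 is a Thursday, so the first Friday is April 2 and the third is April 16.
1 November 2021 is a Monday, so the first Sunday is November 7 and the third is November 21.
At the standard offset (UTC−04:15), 09:45 UTC − 4h15m = 05:30 Ireph Territory standard time.
The standard-time date in Ireph Territory, November 15, 2021, lies within the daylight-saving period (16 April – 21 November), so Ireph Territory is on daylight time, UTC−03:15.
09:45 UTC − 3h15m = 06:30 local.

06:30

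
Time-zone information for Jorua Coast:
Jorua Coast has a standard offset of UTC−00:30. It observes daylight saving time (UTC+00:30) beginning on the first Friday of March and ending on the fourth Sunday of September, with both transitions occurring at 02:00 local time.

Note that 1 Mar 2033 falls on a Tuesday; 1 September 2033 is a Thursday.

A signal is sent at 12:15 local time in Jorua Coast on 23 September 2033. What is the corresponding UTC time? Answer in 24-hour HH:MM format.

1 March 2033 is a Tuesday, so the first Friday is March 4.
1 September 2033 is a Thursday, so the first Sunday is September 4 and the fourth is September 25.
23 September 2033 lies within the daylight-saving period (4 March – 25 September), so Jorua Coast is on daylight time, UTC+00:30.
12:15 local − 0h30m = 11:45 UTC.

11:45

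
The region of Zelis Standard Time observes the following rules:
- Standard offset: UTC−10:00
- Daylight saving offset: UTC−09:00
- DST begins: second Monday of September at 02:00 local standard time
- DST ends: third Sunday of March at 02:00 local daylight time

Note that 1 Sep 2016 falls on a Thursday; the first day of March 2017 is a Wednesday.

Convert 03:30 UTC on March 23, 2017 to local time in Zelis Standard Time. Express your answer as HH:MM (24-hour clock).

17:30

1 September 2016 is a Thursday, so the first Monday is September 5 and the second is September 12.
1 March 2017 is a Wednesday, so the first Sunday is March 5 and the third is March 19.
At the standard offset (UTC−10:00), 03:30 UTC − 10h = 17:30 Zelis Standard Time standard time (rolling into the previous day, 22 March 2017).
The standard-time date in Zelis Standard Time, March 22, 2017, does not fall between 12 September 2016 and 19 March 2017, so daylight saving is not in effect and Zelis Standard Time is at UTC−10:00.
03:30 UTC − 10h = 17:30 local (rolling into the previous day, 22 March 2017).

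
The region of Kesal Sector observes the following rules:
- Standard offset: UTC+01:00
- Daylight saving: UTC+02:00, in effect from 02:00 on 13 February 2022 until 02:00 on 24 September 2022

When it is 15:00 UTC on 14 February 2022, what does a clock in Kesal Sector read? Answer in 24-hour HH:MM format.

17:00

At the standard offset (UTC+01:00), 15:00 UTC + 1h = 16:00 Kesal Sector standard time.
Daylight saving runs 13 February – 24 September; the standard-time date in Kesal Sector, 14 February 2022, is inside that window, so Kesal Sector is at UTC+02:00.
15:00 UTC + 2h = 17:00 local.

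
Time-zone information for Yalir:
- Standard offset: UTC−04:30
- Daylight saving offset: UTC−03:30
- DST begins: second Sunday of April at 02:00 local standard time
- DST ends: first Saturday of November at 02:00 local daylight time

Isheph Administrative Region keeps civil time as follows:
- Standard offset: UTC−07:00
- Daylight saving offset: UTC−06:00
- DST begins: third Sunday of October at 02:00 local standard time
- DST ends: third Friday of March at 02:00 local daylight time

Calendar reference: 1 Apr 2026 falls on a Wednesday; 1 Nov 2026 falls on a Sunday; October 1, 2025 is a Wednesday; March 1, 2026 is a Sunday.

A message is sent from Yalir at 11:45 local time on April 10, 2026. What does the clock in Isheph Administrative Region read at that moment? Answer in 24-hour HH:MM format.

1 April 2026 is a Wednesday, so the first Sunday is April 5 and the second is April 12.
1 November 2026 is a Sunday, so the first Saturday is November 7.
April 10, 2026 does not fall between 12 April and 7 November, so daylight saving is not in effect and Yalir is at UTC−04:30.
11:45 Yalir + 4h30m = 16:15 UTC.
1 October 2025 is a Wednesday, so the first Sunday is October 5 and the third is October 19.
1 March 2026 is a Sunday, so the first Friday is March 6 and the third is March 20.
At the standard offset (UTC−07:00), 16:15 UTC − 7h = 09:15 Isheph Administrative Region standard time.
The standard-time date in Isheph Administrative Region, April 10, 2026, does not fall between 19 October 2025 and 20 March 2026, so daylight saving is not in effect and Isheph Administrative Region is at UTC−07:00.
16:15 UTC − 7h = 09:15 Isheph Administrative Region.

09:15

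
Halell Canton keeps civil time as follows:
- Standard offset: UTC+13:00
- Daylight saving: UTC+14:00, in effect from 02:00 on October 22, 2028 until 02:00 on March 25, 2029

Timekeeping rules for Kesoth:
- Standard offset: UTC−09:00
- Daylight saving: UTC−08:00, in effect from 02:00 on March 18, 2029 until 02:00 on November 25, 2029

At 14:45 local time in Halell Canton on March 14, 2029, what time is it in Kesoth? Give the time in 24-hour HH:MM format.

15:45

March 14, 2029 lies within the daylight-saving period (22 October 2028 – 25 March 2029), so Halell Canton is on daylight time, UTC+14:00.
14:45 Halell Canton − 14h = 00:45 UTC.
At the standard offset (UTC−09:00), 00:45 UTC − 9h = 15:45 Kesoth standard time (rolling into the previous day, 13 March 2029).
Daylight saving runs 18 March – 25 November; the standard-time date in Kesoth, March 13, 2029, is outside that window, so Kesoth is on standard time at UTC−09:00.
00:45 UTC − 9h = 15:45 Kesoth (rolling into the previous day, 13 March 2029).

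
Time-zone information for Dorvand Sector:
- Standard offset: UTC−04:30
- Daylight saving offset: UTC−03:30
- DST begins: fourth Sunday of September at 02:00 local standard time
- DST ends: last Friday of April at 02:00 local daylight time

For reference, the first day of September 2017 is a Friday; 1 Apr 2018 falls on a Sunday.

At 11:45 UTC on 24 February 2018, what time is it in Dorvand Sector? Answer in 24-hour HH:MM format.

1 September 2017 is a Friday, so the first Sunday is September 3 and the fourth is September 24.
1 April 2018 is a Sunday, so Fridays fall on 6, 13, 20, 27; the last is April 27.
At the standard offset (UTC−04:30), 11:45 UTC − 4h30m = 07:15 Dorvand Sector standard time.
The standard-time date in Dorvand Sector, 24 February 2018, falls between 24 September 2017 and 27 April 2018, so daylight saving is in effect and Dorvand Sector is at UTC−03:30.
11:45 UTC − 3h30m = 08:15 local.

08:15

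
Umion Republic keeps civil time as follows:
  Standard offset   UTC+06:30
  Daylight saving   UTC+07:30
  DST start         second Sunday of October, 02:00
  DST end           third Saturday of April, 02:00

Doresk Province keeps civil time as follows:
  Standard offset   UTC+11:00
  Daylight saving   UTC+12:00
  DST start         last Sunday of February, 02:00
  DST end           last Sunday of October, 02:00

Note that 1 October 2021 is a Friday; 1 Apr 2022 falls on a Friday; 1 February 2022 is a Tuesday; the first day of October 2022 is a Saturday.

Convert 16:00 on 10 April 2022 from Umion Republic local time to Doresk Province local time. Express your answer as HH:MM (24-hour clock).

1 October 2021 is a Friday, so the first Sunday is October 3 and the second is October 10.
1 April 2022 is a Friday, so the first Saturday is April 2 and the third is April 16.
10 April 2022 lies within the daylight-saving period (10 October 2021 – 16 April 2022), so Umion Republic is on daylight time, UTC+07:30.
16:00 Umion Republic − 7h30m = 08:30 UTC.
1 February 2022 is a Tuesday, so Sundays fall on 6, 13, 20, 27; the last is February 27.
1 October 2022 is a Saturday, so Sundays fall on 2, 9, 16, 23, 30; the last is October 30.
At the standard offset (UTC+11:00), 08:30 UTC + 11h = 19:30 Doresk Province standard time.
The standard-time date in Doresk Province, 10 April 2022, falls between 27 February and 30 October, so daylight saving is in effect and Doresk Province is at UTC+12:00.
08:30 UTC + 12h = 20:30 Doresk Province.

20:30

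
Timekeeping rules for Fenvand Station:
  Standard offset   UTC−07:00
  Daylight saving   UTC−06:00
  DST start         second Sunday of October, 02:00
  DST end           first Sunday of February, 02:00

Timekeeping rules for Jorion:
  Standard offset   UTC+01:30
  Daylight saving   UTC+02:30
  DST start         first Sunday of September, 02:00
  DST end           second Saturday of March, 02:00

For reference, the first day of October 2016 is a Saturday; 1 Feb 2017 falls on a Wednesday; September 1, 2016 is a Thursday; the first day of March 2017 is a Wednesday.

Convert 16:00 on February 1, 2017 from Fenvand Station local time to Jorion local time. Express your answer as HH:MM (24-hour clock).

1 October 2016 is a Saturday, so the first Sunday is October 2 and the second is October 9.
1 February 2017 is a Wednesday, so the first Sunday is February 5.
Daylight saving runs 9 October 2016 – 5 February 2017; February 1, 2017 is inside that window, so Fenvand Station is at UTC−06:00.
16:00 Fenvand Station + 6h = 22:00 UTC.
1 September 2016 is a Thursday, so the first Sunday is September 4.
1 March 2017 is a Wednesday, so the first Saturday is March 4 and the second is March 11.
At the standard offset (UTC+01:30), 22:00 UTC + 1h30m = 23:30 Jorion standard time.
Daylight saving runs 4 September 2016 – 11 March 2017; the standard-time date in Jorion, February 1, 2017, is inside that window, so Jorion is at UTC+02:30.
22:00 UTC + 2h30m = 00:30 Jorion (rolling into the next day, 2 February 2017).

00:30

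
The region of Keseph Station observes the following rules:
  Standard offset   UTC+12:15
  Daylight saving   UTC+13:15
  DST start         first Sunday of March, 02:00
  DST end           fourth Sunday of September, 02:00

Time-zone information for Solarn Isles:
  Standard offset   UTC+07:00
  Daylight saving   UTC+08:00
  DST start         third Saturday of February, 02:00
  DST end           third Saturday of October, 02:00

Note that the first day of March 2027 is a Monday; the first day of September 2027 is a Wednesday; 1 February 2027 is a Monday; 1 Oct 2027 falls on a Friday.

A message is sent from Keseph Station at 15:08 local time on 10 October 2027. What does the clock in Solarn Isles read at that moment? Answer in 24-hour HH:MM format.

1 March 2027 is a Monday, so the first Sunday is March 7.
1 September 2027 is a Wednesday, so the first Sunday is September 5 and the fourth is September 26.
Daylight saving runs 7 March – 26 September; 10 October 2027 is outside that window, so Keseph Station is on standard time at UTC+12:15.
15:08 Keseph Station − 12h15m = 02:53 UTC.
1 February 2027 is a Monday, so the first Saturday is February 6 and the third is February 20.
1 October 2027 is a Friday, so the first Saturday is October 2 and the third is October 16.
At the standard offset (UTC+07:00), 02:53 UTC + 7h = 09:53 Solarn Isles standard time.
The standard-time date in Solarn Isles, 10 October 2027, lies within the daylight-saving period (20 February – 16 October), so Solarn Isles is on daylight time, UTC+08:00.
02:53 UTC + 8h = 10:53 Solarn Isles.

10:53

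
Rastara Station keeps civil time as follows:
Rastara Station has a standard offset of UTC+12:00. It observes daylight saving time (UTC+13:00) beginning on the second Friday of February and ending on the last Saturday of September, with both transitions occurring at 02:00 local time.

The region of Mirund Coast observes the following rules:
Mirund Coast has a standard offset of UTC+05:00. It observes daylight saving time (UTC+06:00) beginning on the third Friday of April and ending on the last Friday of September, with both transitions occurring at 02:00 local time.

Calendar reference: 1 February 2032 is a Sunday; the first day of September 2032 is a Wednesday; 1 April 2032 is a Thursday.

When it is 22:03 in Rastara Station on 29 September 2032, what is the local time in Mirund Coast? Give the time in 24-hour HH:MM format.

15:03

1 February 2032 is a Sunday, so the first Friday is February 6 and the second is February 13.
1 September 2032 is a Wednesday, so Saturdays fall on 4, 11, 18, 25; the last is September 25.
Daylight saving runs 13 February – 25 September; 29 September 2032 is outside that window, so Rastara Station is on standard time at UTC+12:00.
22:03 Rastara Station − 12h = 10:03 UTC.
1 April 2032 is a Thursday, so the first Friday is April 2 and the third is April 16.
1 September 2032 is a Wednesday, so Fridays fall on 3, 10, 17, 24; the last is September 24.
At the standard offset (UTC+05:00), 10:03 UTC + 5h = 15:03 Mirund Coast standard time.
Daylight saving runs 16 April – 24 September; the standard-time date in Mirund Coast, 29 September 2032, is outside that window, so Mirund Coast is on standard time at UTC+05:00.
10:03 UTC + 5h = 15:03 Mirund Coast.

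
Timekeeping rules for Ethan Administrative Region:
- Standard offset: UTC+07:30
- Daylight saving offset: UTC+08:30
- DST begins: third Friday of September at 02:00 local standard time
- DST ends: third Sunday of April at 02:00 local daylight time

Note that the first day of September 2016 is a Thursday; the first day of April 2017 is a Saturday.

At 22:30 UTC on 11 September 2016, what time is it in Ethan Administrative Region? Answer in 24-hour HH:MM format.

1 September 2016 is a Thursday, so the first Friday is September 2 and the third is September 16.
1 April 2017 is a Saturday, so the first Sunday is April 2 and the third is April 16.
At the standard offset (UTC+07:30), 22:30 UTC + 7h30m = 06:00 Ethan Administrative Region standard time (rolling into the next day, 12 September 2016).
Daylight saving runs 16 September 2016 – 16 April 2017; the standard-time date in Ethan Administrative Region, 12 September 2016, is outside that window, so Ethan Administrative Region is on standard time at UTC+07:30.
22:30 UTC + 7h30m = 06:00 local (rolling into the next day, 12 September 2016).

06:00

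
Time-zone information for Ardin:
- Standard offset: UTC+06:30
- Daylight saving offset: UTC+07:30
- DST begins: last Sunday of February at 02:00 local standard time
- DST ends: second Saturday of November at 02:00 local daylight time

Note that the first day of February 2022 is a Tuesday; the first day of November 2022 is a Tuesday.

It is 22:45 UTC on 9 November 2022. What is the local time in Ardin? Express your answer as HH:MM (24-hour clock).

1 February 2022 is a Tuesday, so Sundays fall on 6, 13, 20, 27; the last is February 27.
1 November 2022 is a Tuesday, so the first Saturday is November 5 and the second is November 12.
At the standard offset (UTC+06:30), 22:45 UTC + 6h30m = 05:15 Ardin standard time (rolling into the next day, 10 November 2022).
The standard-time date in Ardin, 10 November 2022, falls between 27 February and 12 November, so daylight saving is in effect and Ardin is at UTC+07:30.
22:45 UTC + 7h30m = 06:15 local (rolling into the next day, 10 November 2022).

06:15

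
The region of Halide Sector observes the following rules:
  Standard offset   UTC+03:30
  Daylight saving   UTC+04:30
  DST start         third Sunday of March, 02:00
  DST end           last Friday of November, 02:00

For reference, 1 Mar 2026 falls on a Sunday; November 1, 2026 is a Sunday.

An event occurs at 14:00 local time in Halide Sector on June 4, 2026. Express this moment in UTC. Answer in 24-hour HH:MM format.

09:30

1 March 2026 is a Sunday, so the first Sunday is March 1 and the third is March 15.
1 November 2026 is a Sunday, so Fridays fall on 6, 13, 20, 27; the last is November 27.
Daylight saving runs 15 March – 27 November; June 4, 2026 is inside that window, so Halide Sector is at UTC+04:30.
14:00 local − 4h30m = 09:30 UTC.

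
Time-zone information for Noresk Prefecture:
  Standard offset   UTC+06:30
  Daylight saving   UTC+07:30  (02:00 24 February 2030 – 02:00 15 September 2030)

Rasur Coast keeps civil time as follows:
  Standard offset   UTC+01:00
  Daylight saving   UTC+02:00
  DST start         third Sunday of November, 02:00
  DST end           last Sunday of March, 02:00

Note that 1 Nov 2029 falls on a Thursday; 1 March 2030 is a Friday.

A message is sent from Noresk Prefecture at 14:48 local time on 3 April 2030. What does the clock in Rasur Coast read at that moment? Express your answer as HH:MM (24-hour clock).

Daylight saving runs 24 February – 15 September; 3 April 2030 is inside that window, so Noresk Prefecture is at UTC+07:30.
14:48 Noresk Prefecture − 7h30m = 07:18 UTC.
1 November 2029 is a Thursday, so the first Sunday is November 4 and the third is November 18.
1 March 2030 is a Friday, so Sundays fall on 3, 10, 17, 24, 31; the last is March 31.
At the standard offset (UTC+01:00), 07:18 UTC + 1h = 08:18 Rasur Coast standard time.
The standard-time date in Rasur Coast, 3 April 2030, is outside the daylight-saving period (18 November 2029 – 31 March 2030), so Rasur Coast is on standard time, UTC+01:00.
07:18 UTC + 1h = 08:18 Rasur Coast.

08:18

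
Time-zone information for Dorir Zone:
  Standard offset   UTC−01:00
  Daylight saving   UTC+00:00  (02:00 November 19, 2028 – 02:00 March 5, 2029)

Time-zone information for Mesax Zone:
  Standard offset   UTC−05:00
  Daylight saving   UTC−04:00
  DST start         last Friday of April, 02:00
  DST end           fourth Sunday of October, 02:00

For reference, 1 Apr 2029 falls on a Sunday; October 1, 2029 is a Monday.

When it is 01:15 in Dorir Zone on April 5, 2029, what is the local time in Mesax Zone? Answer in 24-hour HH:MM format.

April 5, 2029 does not fall between 19 November 2028 and 5 March 2029, so daylight saving is not in effect and Dorir Zone is at UTC−01:00.
01:15 Dorir Zone + 1h = 02:15 UTC.
1 April 2029 is a Sunday, so Fridays fall on 6, 13, 20, 27; the last is April 27.
1 October 2029 is a Monday, so the first Sunday is October 7 and the fourth is October 28.
At the standard offset (UTC−05:00), 02:15 UTC − 5h = 21:15 Mesax Zone standard time (rolling into the previous day, 4 April 2029).
Daylight saving runs 27 April – 28 October; the standard-time date in Mesax Zone, April 4, 2029, is outside that window, so Mesax Zone is on standard time at UTC−05:00.
02:15 UTC − 5h = 21:15 Mesax Zone (rolling into the previous day, 4 April 2029).

21:15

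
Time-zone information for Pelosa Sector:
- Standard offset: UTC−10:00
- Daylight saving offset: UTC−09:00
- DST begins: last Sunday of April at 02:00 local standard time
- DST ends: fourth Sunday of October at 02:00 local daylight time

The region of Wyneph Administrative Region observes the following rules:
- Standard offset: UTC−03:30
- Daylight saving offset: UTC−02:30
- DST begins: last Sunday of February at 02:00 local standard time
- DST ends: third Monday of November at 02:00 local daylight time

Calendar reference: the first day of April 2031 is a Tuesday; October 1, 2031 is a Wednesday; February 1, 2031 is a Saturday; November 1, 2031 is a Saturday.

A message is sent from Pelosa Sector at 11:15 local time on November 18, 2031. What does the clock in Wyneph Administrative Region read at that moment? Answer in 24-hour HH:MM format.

17:45

1 April 2031 is a Tuesday, so Sundays fall on 6, 13, 20, 27; the last is April 27.
1 October 2031 is a Wednesday, so the first Sunday is October 5 and the fourth is October 26.
November 18, 2031 is outside the daylight-saving period (27 April – 26 October), so Pelosa Sector is on standard time, UTC−10:00.
11:15 Pelosa Sector + 10h = 21:15 UTC.
1 February 2031 is a Saturday, so Sundays fall on 2, 9, 16, 23; the last is February 23.
1 November 2031 is a Saturday, so the first Monday is November 3 and the third is November 17.
At the standard offset (UTC−03:30), 21:15 UTC − 3h30m = 17:45 Wyneph Administrative Region standard time.
The standard-time date in Wyneph Administrative Region, November 18, 2031, is outside the daylight-saving period (23 February – 17 November), so Wyneph Administrative Region is on standard time, UTC−03:30.
21:15 UTC − 3h30m = 17:45 Wyneph Administrative Region.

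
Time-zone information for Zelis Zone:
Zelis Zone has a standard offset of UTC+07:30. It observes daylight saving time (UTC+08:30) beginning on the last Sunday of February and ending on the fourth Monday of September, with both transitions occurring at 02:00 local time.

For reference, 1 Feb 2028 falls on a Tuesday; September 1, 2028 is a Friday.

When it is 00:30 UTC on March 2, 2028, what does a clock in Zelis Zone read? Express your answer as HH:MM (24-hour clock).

1 February 2028 is a Tuesday, so Sundays fall on 6, 13, 20, 27; the last is February 27.
1 September 2028 is a Friday, so the first Monday is September 4 and the fourth is September 25.
At the standard offset (UTC+07:30), 00:30 UTC + 7h30m = 08:00 Zelis Zone standard time.
Daylight saving runs 27 February – 25 September; the standard-time date in Zelis Zone, March 2, 2028, is inside that window, so Zelis Zone is at UTC+08:30.
00:30 UTC + 8h30m = 09:00 local.

09:00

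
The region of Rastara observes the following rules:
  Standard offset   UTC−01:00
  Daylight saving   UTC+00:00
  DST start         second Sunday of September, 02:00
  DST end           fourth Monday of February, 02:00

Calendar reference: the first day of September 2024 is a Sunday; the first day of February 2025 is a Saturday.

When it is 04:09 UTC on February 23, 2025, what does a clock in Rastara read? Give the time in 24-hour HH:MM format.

1 September 2024 is a Sunday, so the first Sunday is September 1 and the second is September 8.
1 February 2025 is a Saturday, so the first Monday is February 3 and the fourth is February 24.
At the standard offset (UTC−01:00), 04:09 UTC − 1h = 03:09 Rastara standard time.
The standard-time date in Rastara, February 23, 2025, lies within the daylight-saving period (8 September 2024 – 24 February 2025), so Rastara is on daylight time, UTC+00:00.
04:09 UTC + 0h = 04:09 local.

04:09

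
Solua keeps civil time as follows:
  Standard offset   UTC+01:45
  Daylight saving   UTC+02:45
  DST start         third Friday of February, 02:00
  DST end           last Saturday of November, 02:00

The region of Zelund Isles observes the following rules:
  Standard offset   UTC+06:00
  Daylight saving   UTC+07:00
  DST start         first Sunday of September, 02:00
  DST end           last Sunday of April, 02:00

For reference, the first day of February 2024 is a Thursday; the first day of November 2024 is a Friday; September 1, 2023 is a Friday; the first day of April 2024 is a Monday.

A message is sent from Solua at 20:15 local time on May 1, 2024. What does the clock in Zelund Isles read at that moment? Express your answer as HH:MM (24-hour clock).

1 February 2024 is a Thursday, so the first Friday is February 2 and the third is February 16.
1 November 2024 is a Friday, so Saturdays fall on 2, 9, 16, 23, 30; the last is November 30.
May 1, 2024 lies within the daylight-saving period (16 February – 30 November), so Solua is on daylight time, UTC+02:45.
20:15 Solua − 2h45m = 17:30 UTC.
1 September 2023 is a Friday, so the first Sunday is September 3.
1 April 2024 is a Monday, so Sundays fall on 7, 14, 21, 28; the last is April 28.
At the standard offset (UTC+06:00), 17:30 UTC + 6h = 23:30 Zelund Isles standard time.
The standard-time date in Zelund Isles, May 1, 2024, is outside the daylight-saving period (3 September 2023 – 28 April 2024), so Zelund Isles is on standard time, UTC+06:00.
17:30 UTC + 6h = 23:30 Zelund Isles.

23:30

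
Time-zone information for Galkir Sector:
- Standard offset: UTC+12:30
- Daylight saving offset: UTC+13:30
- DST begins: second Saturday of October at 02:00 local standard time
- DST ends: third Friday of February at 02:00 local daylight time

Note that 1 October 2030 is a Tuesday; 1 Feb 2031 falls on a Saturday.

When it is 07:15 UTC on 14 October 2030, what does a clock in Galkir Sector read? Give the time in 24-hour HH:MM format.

1 October 2030 is a Tuesday, so the first Saturday is October 5 and the second is October 12.
1 February 2031 is a Saturday, so the first Friday is February 7 and the third is February 21.
At the standard offset (UTC+12:30), 07:15 UTC + 12h30m = 19:45 Galkir Sector standard time.
The standard-time date in Galkir Sector, 14 October 2030, lies within the daylight-saving period (12 October 2030 – 21 February 2031), so Galkir Sector is on daylight time, UTC+13:30.
07:15 UTC + 13h30m = 20:45 local.

20:45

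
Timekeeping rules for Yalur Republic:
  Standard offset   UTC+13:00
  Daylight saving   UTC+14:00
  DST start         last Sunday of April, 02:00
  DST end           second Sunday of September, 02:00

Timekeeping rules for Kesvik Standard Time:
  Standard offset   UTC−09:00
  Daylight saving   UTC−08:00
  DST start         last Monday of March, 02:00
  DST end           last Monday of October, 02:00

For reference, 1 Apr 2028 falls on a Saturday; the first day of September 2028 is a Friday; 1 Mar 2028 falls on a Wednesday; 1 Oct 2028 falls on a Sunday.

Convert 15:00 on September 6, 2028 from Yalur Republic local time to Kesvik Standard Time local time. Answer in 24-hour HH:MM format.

1 April 2028 is a Saturday, so Sundays fall on 2, 9, 16, 23, 30; the last is April 30.
1 September 2028 is a Friday, so the first Sunday is September 3 and the second is September 10.
September 6, 2028 falls between 30 April and 10 September, so daylight saving is in effect and Yalur Republic is at UTC+14:00.
15:00 Yalur Republic − 14h = 01:00 UTC.
1 March 2028 is a Wednesday, so Mondays fall on 6, 13, 20, 27; the last is March 27.
1 October 2028 is a Sunday, so Mondays fall on 2, 9, 16, 23, 30; the last is October 30.
At the standard offset (UTC−09:00), 01:00 UTC − 9h = 16:00 Kesvik Standard Time standard time (rolling into the previous day, 5 September 2028).
Daylight saving runs 27 March – 30 October; the standard-time date in Kesvik Standard Time, September 5, 2028, is inside that window, so Kesvik Standard Time is at UTC−08:00.
01:00 UTC − 8h = 17:00 Kesvik Standard Time (rolling into the previous day, 5 September 2028).

17:00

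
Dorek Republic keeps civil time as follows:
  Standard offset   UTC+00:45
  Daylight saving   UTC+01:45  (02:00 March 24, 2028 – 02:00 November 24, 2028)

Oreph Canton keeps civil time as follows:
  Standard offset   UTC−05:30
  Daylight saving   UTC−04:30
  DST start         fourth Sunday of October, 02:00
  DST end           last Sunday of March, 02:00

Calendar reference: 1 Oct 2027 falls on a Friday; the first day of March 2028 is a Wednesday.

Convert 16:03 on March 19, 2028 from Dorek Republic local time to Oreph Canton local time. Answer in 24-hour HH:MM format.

10:48

Daylight saving runs 24 March – 24 November; March 19, 2028 is outside that window, so Dorek Republic is on standard time at UTC+00:45.
16:03 Dorek Republic − 0h45m = 15:18 UTC.
1 October 2027 is a Friday, so the first Sunday is October 3 and the fourth is October 24.
1 March 2028 is a Wednesday, so Sundays fall on 5, 12, 19, 26; the last is March 26.
At the standard offset (UTC−05:30), 15:18 UTC − 5h30m = 09:48 Oreph Canton standard time.
The standard-time date in Oreph Canton, March 19, 2028, falls between 24 October 2027 and 26 March 2028, so daylight saving is in effect and Oreph Canton is at UTC−04:30.
15:18 UTC − 4h30m = 10:48 Oreph Canton.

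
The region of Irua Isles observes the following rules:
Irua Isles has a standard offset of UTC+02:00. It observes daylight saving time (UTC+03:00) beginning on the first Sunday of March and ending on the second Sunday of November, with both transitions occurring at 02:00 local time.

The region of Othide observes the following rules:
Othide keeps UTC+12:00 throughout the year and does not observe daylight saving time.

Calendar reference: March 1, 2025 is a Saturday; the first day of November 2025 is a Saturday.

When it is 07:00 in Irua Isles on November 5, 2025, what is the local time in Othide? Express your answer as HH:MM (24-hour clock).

1 March 2025 is a Saturday, so the first Sunday is March 2.
1 November 2025 is a Saturday, so the first Sunday is November 2 and the second is November 9.
Daylight saving runs 2 March – 9 November; November 5, 2025 is inside that window, so Irua Isles is at UTC+03:00.
07:00 Irua Isles − 3h = 04:00 UTC.
Othide has no daylight saving, so its offset is UTC+12:00 year-round.
04:00 UTC + 12h = 16:00 Othide.

16:00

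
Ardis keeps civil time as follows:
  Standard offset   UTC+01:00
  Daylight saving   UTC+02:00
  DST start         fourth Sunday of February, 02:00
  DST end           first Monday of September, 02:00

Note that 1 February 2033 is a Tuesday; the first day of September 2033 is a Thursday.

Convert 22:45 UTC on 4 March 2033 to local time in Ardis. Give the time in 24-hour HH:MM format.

1 February 2033 is a Tuesday, so the first Sunday is February 6 and the fourth is February 27.
1 September 2033 is a Thursday, so the first Monday is September 5.
At the standard offset (UTC+01:00), 22:45 UTC + 1h = 23:45 Ardis standard time.
Daylight saving runs 27 February – 5 September; the standard-time date in Ardis, 4 March 2033, is inside that window, so Ardis is at UTC+02:00.
22:45 UTC + 2h = 00:45 local (rolling into the next day, 5 March 2033).

00:45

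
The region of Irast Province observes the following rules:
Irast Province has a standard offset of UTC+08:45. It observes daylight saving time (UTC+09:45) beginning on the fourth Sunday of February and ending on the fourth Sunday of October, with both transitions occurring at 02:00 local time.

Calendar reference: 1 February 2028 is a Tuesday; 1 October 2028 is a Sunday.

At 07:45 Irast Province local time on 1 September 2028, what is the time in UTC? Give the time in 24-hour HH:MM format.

22:00

1 February 2028 is a Tuesday, so the first Sunday is February 6 and the fourth is February 27.
1 October 2028 is a Sunday, so the first Sunday is October 1 and the fourth is October 22.
Daylight saving runs 27 February – 22 October; 1 September 2028 is inside that window, so Irast Province is at UTC+09:45.
07:45 local − 9h45m = 22:00 UTC (rolling into the previous day, 31 August 2028).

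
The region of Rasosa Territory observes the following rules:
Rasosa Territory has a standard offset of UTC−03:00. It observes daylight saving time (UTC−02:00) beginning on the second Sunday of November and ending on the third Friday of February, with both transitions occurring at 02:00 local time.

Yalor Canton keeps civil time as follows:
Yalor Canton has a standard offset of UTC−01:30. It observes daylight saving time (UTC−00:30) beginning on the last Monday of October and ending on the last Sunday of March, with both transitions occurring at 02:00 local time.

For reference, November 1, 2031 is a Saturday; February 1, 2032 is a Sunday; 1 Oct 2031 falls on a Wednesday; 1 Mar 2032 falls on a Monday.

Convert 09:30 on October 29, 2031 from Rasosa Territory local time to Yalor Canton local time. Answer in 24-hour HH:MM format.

12:00

1 November 2031 is a Saturday, so the first Sunday is November 2 and the second is November 9.
1 February 2032 is a Sunday, so the first Friday is February 6 and the third is February 20.
October 29, 2031 does not fall between 9 November 2031 and 20 February 2032, so daylight saving is not in effect and Rasosa Territory is at UTC−03:00.
09:30 Rasosa Territory + 3h = 12:30 UTC.
1 October 2031 is a Wednesday, so Mondays fall on 6, 13, 20, 27; the last is October 27.
1 March 2032 is a Monday, so Sundays fall on 7, 14, 21, 28; the last is March 28.
At the standard offset (UTC−01:30), 12:30 UTC − 1h30m = 11:00 Yalor Canton standard time.
The standard-time date in Yalor Canton, October 29, 2031, lies within the daylight-saving period (27 October 2031 – 28 March 2032), so Yalor Canton is on daylight time, UTC−00:30.
12:30 UTC − 0h30m = 12:00 Yalor Canton.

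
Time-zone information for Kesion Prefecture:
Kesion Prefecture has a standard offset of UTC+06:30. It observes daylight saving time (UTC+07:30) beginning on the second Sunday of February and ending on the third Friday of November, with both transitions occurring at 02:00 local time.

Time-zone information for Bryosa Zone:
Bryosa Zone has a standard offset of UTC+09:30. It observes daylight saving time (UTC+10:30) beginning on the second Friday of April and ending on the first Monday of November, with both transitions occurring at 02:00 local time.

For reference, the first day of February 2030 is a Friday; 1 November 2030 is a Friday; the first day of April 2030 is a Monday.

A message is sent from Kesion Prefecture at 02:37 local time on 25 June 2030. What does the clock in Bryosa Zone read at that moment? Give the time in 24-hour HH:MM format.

1 February 2030 is a Friday, so the first Sunday is February 3 and the second is February 10.
1 November 2030 is a Friday, so the first Friday is November 1 and the third is November 15.
Daylight saving runs 10 February – 15 November; 25 June 2030 is inside that window, so Kesion Prefecture is at UTC+07:30.
02:37 Kesion Prefecture − 7h30m = 19:07 UTC (rolling into the previous day, 24 June 2030).
1 April 2030 is a Monday, so the first Friday is April 5 and the second is April 12.
1 November 2030 is a Friday, so the first Monday is November 4.
At the standard offset (UTC+09:30), 19:07 UTC + 9h30m = 04:37 Bryosa Zone standard time (rolling into the next day, 25 June 2030).
The standard-time date in Bryosa Zone, 25 June 2030, lies within the daylight-saving period (12 April – 4 November), so Bryosa Zone is on daylight time, UTC+10:30.
19:07 UTC + 10h30m = 05:37 Bryosa Zone (rolling into the next day, 25 June 2030).

05:37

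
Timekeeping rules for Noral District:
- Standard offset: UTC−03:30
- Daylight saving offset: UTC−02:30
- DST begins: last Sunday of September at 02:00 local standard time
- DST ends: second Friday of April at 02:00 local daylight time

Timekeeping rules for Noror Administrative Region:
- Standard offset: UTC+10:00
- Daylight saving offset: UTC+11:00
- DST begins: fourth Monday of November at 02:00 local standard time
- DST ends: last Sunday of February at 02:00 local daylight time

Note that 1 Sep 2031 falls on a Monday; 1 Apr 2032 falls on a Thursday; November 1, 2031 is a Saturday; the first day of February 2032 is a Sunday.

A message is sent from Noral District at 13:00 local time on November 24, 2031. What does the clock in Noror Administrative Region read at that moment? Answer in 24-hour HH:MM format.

02:30

1 September 2031 is a Monday, so Sundays fall on 7, 14, 21, 28; the last is September 28.
1 April 2032 is a Thursday, so the first Friday is April 2 and the second is April 9.
Daylight saving runs 28 September 2031 – 9 April 2032; November 24, 2031 is inside that window, so Noral District is at UTC−02:30.
13:00 Noral District + 2h30m = 15:30 UTC.
1 November 2031 is a Saturday, so the first Monday is November 3 and the fourth is November 24.
1 February 2032 is a Sunday, so Sundays fall on 1, 8, 15, 22, 29; the last is February 29.
At the standard offset (UTC+10:00), 15:30 UTC + 10h = 01:30 Noror Administrative Region standard time (rolling into the next day, 25 November 2031).
Daylight saving runs 24 November 2031 – 29 February 2032; the standard-time date in Noror Administrative Region, November 25, 2031, is inside that window, so Noror Administrative Region is at UTC+11:00.
15:30 UTC + 11h = 02:30 Noror Administrative Region (rolling into the next day, 25 November 2031).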